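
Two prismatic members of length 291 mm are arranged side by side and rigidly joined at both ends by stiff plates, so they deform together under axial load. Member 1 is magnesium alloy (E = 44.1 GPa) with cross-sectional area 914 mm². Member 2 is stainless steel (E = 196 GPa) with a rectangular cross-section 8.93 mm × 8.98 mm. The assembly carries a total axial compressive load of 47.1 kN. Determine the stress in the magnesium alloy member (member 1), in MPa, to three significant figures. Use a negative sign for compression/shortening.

A_2 = 80.19 mm².
Equal strain + equilibrium ⇒ each member carries load in proportion to AE: A₁E₁ = 40310000 N, A₂E₂ = 15720000 N, ΣAE = 56020000 N.
σ₁ = P·E₁/ΣAE = -47100·44100/56020000 = -37.07 MPa.

-37.1 MPa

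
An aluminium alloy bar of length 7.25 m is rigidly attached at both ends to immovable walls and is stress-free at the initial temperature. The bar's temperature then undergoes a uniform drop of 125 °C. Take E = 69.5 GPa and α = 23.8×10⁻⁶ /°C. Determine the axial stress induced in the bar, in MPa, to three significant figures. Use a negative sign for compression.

Free thermal expansion αLΔT = 23.8e-6 · 7250 · -125 = -21.57 mm.
The walls impose strain ε = −(-21.57)/7250 = 2.9750e-03; σ = Eε = 69500 · 2.9750e-03 = 206.8 MPa.

207 MPa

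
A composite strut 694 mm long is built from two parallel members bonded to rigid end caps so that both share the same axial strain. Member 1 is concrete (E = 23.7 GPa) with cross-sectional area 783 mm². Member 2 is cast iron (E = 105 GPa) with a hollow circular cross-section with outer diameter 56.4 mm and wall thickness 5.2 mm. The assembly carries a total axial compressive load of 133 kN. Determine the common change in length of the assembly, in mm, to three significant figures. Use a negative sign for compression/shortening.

-0.868 mm

A_2 = 836.4 mm².
Equal strain + equilibrium ⇒ each member carries load in proportion to AE: A₁E₁ = 18560000 N, A₂E₂ = 87820000 N, ΣAE = 106400000 N.
δ = PL/ΣAE = -133000·694/106400000 = -0.8677 mm.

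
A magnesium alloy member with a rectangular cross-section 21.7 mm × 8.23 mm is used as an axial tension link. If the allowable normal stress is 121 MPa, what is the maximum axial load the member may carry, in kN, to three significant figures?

A = 178.6 mm².
P_max = σ_allow · A = 121 · 178.6 = 21610 N = 21.61 kN.

21.6 kN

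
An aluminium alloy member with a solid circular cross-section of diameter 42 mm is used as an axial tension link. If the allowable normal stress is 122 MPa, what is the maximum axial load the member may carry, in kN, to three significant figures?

169 kN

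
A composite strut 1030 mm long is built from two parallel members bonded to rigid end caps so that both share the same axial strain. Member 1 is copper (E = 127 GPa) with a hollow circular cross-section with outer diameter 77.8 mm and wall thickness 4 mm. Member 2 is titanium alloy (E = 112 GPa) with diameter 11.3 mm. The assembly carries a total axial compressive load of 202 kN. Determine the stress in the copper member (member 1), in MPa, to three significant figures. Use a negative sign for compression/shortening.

-199 MPa

A_1 = 927.4 mm².
A_2 = 100.3 mm².
Equal strain + equilibrium ⇒ each member carries load in proportion to AE: A₁E₁ = 117800000 N, A₂E₂ = 11230000 N, ΣAE = 129000000 N.
σ₁ = P·E₁/ΣAE = -202000·127000/129000000 = -198.9 MPa.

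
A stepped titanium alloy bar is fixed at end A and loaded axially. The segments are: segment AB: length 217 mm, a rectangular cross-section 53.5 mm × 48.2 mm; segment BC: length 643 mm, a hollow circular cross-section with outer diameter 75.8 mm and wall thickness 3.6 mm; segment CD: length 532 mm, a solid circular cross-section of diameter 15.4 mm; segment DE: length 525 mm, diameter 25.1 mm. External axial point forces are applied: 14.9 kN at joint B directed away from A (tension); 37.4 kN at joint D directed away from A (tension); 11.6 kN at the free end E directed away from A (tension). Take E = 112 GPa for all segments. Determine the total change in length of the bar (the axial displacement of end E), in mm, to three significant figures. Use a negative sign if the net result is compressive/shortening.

Internal axial forces (sectioning from the free end, tension +): N_DE = 11.6 kN, N_CD = 49 kN, N_BC = 49 kN, N_AB = 63.9 kN.
A_AB = 2579 mm².
A_BC = 816.6 mm².
A_CD = 186.3 mm².
A_DE = 494.8 mm².
δ_AB = 63900·217/(2579·112000) = 0.04801 mm
δ_BC = 49000·643/(816.6·112000) = 0.3445 mm
δ_CD = 49000·532/(186.3·112000) = 1.25 mm
δ_DE = 11600·525/(494.8·112000) = 0.1099 mm
δ = Σδ_i = 1.752 mm.

1.75 mm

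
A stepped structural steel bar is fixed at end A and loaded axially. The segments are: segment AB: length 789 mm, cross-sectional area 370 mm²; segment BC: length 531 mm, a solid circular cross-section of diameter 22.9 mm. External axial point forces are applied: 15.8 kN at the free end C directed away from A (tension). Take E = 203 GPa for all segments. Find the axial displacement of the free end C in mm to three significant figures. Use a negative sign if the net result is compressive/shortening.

0.266 mm

Internal axial forces (sectioning from the free end, tension +): N_BC = 15.8 kN, N_AB = 15.8 kN.
A_BC = 411.9 mm².
δ_AB = 15800·789/(370·203000) = 0.166 mm
δ_BC = 15800·531/(411.9·203000) = 0.1003 mm
δ = Σδ_i = 0.2663 mm.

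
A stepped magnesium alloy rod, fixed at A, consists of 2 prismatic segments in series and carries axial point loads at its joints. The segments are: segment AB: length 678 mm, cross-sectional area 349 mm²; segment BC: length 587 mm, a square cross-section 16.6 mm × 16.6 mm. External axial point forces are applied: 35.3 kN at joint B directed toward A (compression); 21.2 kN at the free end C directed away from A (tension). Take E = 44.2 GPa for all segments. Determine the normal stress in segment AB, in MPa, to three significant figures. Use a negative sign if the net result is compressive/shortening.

Internal axial forces (sectioning from the free end, tension +): N_BC = 21.2 kN, N_AB = -14.1 kN.
σ_AB = N_AB/A_AB = -14100/349 = -40.4 MPa.

-40.4 MPa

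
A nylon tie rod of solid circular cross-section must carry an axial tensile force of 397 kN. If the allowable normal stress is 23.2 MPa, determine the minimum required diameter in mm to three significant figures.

Required area A ≥ P/σ_allow = 397000/23.2 = 17110 mm².
For a solid circular section, d ≥ √(4A/π) = 147.6 mm.

148 mm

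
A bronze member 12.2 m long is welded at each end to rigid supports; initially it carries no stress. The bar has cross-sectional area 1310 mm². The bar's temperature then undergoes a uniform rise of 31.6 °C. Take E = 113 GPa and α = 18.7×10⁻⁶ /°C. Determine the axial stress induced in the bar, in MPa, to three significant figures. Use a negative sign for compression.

Free thermal expansion αLΔT = 18.7e-6 · 12200 · 31.6 = 7.209 mm.
The walls impose strain ε = −(7.209)/12200 = -5.9092e-04; σ = Eε = 113000 · -5.9092e-04 = -66.77 MPa.

-66.8 MPa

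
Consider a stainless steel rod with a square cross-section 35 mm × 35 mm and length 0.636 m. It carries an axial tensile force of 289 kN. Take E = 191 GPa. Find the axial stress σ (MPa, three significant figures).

A = 1225 mm².
σ = N/A = 289000/1225 = 235.9 MPa.

236 MPa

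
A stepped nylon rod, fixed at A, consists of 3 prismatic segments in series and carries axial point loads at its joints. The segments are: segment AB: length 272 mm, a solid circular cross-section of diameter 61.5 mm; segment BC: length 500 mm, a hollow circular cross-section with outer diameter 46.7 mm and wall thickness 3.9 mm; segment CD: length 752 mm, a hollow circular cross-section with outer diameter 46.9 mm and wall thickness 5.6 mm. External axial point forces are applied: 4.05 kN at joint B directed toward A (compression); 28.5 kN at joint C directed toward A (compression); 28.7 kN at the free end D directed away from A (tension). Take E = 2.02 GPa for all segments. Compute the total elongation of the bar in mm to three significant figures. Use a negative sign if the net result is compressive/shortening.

14.6 mm

Internal axial forces (sectioning from the free end, tension +): N_CD = 28.7 kN, N_BC = 0.2 kN, N_AB = -3.85 kN.
A_AB = 2971 mm².
A_BC = 524.4 mm².
A_CD = 726.6 mm².
δ_AB = -3850·272/(2971·2020) = -0.1745 mm
δ_BC = 200·500/(524.4·2020) = 0.0944 mm
δ_CD = 28700·752/(726.6·2020) = 14.7 mm
δ = Σδ_i = 14.62 mm.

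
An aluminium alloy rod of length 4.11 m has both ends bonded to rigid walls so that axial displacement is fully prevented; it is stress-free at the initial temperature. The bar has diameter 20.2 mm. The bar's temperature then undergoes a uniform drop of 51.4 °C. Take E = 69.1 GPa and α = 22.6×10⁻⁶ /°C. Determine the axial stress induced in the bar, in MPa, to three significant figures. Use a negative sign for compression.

Free thermal expansion αLΔT = 22.6e-6 · 4110 · -51.4 = -4.774 mm.
The walls impose strain ε = −(-4.774)/4110 = 1.1616e-03; σ = Eε = 69100 · 1.1616e-03 = 80.27 MPa.

80.3 MPa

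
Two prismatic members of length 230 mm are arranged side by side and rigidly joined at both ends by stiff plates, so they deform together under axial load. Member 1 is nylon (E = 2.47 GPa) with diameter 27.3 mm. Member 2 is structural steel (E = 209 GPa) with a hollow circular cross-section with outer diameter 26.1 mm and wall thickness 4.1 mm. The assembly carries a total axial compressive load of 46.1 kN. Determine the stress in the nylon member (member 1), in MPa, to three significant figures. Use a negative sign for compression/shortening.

-1.88 MPa

A_1 = 585.3 mm².
A_2 = 283.4 mm².
Equal strain + equilibrium ⇒ each member carries load in proportion to AE: A₁E₁ = 1446000 N, A₂E₂ = 59220000 N, ΣAE = 60670000 N.
σ₁ = P·E₁/ΣAE = -46100·2470/60670000 = -1.877 MPa.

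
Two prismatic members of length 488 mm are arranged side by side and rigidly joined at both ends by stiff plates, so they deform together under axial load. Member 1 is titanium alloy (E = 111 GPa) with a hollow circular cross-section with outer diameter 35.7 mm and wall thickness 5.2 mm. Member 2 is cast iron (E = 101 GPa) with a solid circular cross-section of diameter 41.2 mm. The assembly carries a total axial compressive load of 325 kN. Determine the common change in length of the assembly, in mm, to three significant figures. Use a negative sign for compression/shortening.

-0.835 mm

A_1 = 498.3 mm².
A_2 = 1333 mm².
Equal strain + equilibrium ⇒ each member carries load in proportion to AE: A₁E₁ = 55310000 N, A₂E₂ = 134600000 N, ΣAE = 190000000 N.
δ = PL/ΣAE = -325000·488/190000000 = -0.8349 mm.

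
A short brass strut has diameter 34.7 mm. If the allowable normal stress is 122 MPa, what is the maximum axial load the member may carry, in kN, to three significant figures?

A = 945.7 mm².
P_max = σ_allow · A = 122 · 945.7 = 115400 N = 115.4 kN.

115 kN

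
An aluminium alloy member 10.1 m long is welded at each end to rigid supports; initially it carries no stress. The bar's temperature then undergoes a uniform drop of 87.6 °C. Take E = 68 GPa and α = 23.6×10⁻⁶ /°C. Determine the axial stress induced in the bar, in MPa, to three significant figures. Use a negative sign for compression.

Free thermal expansion αLΔT = 23.6e-6 · 10100 · -87.6 = -20.88 mm.
The walls impose strain ε = −(-20.88)/10100 = 2.0674e-03; σ = Eε = 68000 · 2.0674e-03 = 140.6 MPa.

141 MPa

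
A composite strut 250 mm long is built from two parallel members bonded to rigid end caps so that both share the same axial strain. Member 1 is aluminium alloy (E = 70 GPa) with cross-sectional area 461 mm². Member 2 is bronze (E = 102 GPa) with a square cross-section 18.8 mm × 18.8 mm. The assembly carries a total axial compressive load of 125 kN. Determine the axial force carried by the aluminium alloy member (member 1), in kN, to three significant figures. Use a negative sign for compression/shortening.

A_2 = 353.4 mm².
Equal strain + equilibrium ⇒ each member carries load in proportion to AE: A₁E₁ = 32270000 N, A₂E₂ = 36050000 N, ΣAE = 68320000 N.
F₁ = P·A₁E₁/ΣAE = -125000·32270000/68320000 = -59040 N.

-59.0 kN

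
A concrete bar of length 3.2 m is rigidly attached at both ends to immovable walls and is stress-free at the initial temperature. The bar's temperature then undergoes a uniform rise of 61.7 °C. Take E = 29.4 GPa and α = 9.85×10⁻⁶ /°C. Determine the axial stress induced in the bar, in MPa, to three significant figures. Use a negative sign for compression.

Free thermal expansion αLΔT = 9.85e-6 · 3200 · 61.7 = 1.945 mm.
The walls impose strain ε = −(1.945)/3200 = -6.0774e-04; σ = Eε = 29400 · -6.0774e-04 = -17.87 MPa.

-17.9 MPa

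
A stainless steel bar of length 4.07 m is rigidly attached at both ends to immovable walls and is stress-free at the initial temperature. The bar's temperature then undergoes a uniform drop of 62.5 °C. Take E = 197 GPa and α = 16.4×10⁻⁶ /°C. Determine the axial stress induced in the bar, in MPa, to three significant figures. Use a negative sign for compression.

202 MPa

Free thermal expansion αLΔT = 16.4e-6 · 4070 · -62.5 = -4.172 mm.
The walls impose strain ε = −(-4.172)/4070 = 1.0250e-03; σ = Eε = 197000 · 1.0250e-03 = 201.9 MPa.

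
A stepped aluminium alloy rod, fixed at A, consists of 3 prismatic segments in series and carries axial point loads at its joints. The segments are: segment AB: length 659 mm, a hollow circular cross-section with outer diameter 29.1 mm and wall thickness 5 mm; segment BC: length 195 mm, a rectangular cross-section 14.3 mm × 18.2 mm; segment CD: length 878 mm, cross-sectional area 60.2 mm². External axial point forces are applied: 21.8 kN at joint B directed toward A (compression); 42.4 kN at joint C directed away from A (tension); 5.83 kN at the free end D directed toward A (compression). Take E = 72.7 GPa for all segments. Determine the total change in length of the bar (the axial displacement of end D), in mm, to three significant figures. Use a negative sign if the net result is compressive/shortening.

Internal axial forces (sectioning from the free end, tension +): N_CD = -5.83 kN, N_BC = 36.57 kN, N_AB = 14.77 kN.
A_AB = 378.6 mm².
A_BC = 260.3 mm².
δ_AB = 14770·659/(378.6·72700) = 0.3537 mm
δ_BC = 36570·195/(260.3·72700) = 0.3769 mm
δ_CD = -5830·878/(60.2·72700) = -1.17 mm
δ = Σδ_i = -0.439 mm.

-0.439 mm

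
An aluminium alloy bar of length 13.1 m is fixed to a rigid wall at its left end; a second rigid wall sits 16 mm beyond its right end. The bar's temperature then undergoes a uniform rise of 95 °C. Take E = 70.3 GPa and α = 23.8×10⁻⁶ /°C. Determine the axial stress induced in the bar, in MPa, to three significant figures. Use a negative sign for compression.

Free thermal expansion αLΔT = 23.8e-6 · 13100 · 95 = 29.62 mm.
The walls engage after the gap closes; constrained expansion = 29.62 − 16 = 13.62 mm.
The walls impose strain ε = −(13.62)/13100 = -1.0396e-03; σ = Eε = 70300 · -1.0396e-03 = -73.09 MPa.

-73.1 MPa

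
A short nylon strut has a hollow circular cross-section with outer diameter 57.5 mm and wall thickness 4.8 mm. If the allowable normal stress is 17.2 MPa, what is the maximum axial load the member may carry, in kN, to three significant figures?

13.7 kN

A = 794.7 mm².
P_max = σ_allow · A = 17.2 · 794.7 = 13670 N = 13.67 kN.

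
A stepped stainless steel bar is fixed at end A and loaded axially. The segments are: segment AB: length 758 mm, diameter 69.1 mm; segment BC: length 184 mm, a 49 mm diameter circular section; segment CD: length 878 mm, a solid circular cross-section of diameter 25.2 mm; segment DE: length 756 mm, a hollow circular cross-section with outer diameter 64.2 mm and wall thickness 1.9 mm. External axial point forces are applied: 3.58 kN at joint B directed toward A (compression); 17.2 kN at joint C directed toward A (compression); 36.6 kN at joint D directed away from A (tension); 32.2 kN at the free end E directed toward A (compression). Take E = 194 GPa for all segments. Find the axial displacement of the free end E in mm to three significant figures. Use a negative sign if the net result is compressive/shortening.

-0.321 mm

Internal axial forces (sectioning from the free end, tension +): N_DE = -32.2 kN, N_CD = 4.4 kN, N_BC = -12.8 kN, N_AB = -16.38 kN.
A_AB = 3750 mm².
A_BC = 1886 mm².
A_CD = 498.8 mm².
A_DE = 371.9 mm².
δ_AB = -16380·758/(3750·194000) = -0.01707 mm
δ_BC = -12800·184/(1886·194000) = -0.006438 mm
δ_CD = 4400·878/(498.8·194000) = 0.03993 mm
δ_DE = -32200·756/(371.9·194000) = -0.3374 mm
δ = Σδ_i = -0.321 mm.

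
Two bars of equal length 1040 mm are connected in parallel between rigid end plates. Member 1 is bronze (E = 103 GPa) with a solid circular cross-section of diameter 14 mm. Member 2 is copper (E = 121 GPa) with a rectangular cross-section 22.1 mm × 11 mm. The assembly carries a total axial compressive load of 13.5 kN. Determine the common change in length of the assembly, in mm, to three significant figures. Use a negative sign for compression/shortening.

-0.310 mm

A_1 = 153.9 mm².
A_2 = 243.1 mm².
Equal strain + equilibrium ⇒ each member carries load in proportion to AE: A₁E₁ = 15860000 N, A₂E₂ = 29420000 N, ΣAE = 45270000 N.
δ = PL/ΣAE = -13500·1040/45270000 = -0.3101 mm.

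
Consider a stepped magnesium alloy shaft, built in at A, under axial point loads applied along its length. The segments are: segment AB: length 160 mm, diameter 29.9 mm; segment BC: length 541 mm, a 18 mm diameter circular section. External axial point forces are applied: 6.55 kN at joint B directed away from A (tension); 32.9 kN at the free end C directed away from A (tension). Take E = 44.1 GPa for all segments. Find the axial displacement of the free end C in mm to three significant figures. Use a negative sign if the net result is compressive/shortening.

Internal axial forces (sectioning from the free end, tension +): N_BC = 32.9 kN, N_AB = 39.45 kN.
A_AB = 702.2 mm².
A_BC = 254.5 mm².
δ_AB = 39450·160/(702.2·44100) = 0.2038 mm
δ_BC = 32900·541/(254.5·44100) = 1.586 mm
δ = Σδ_i = 1.79 mm.

1.79 mm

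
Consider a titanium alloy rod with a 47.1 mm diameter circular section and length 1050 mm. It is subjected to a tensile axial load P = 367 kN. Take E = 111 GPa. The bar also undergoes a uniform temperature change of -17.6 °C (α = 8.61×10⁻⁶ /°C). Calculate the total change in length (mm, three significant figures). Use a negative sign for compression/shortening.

A = 1742 mm².
δ_mech = NL/(AE) = 367000·1050/(1742·111000) = 1.993 mm.
δ_thermal = αLΔT = 8.61e-6·1050·-17.6 = -0.1591 mm.
δ = δ_mech + δ_thermal = 1.833 mm.

1.83 mm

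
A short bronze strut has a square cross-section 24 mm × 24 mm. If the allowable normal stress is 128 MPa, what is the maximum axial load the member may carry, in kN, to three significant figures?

73.7 kN

A = 576 mm².
P_max = σ_allow · A = 128 · 576 = 73730 N = 73.73 kN.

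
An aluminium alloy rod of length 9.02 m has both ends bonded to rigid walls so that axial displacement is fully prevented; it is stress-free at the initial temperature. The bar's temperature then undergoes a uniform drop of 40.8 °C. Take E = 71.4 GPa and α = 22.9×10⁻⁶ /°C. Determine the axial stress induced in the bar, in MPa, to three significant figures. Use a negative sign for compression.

66.7 MPa

Free thermal expansion αLΔT = 22.9e-6 · 9020 · -40.8 = -8.428 mm.
The walls impose strain ε = −(-8.428)/9020 = 9.3432e-04; σ = Eε = 71400 · 9.3432e-04 = 66.71 MPa.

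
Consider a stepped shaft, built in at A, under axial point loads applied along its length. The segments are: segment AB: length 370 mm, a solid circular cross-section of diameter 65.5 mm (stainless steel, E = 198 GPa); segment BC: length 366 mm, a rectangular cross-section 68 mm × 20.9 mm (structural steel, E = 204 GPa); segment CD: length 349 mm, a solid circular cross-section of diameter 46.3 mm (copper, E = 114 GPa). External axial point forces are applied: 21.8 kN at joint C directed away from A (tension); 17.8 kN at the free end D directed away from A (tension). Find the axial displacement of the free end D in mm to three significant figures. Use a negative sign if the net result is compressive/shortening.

0.104 mm

Internal axial forces (sectioning from the free end, tension +): N_CD = 17.8 kN, N_BC = 39.6 kN, N_AB = 39.6 kN.
A_AB = 3370 mm².
A_BC = 1421 mm².
A_CD = 1684 mm².
δ_AB = 39600·370/(3370·198000) = 0.02196 mm
δ_BC = 39600·366/(1421·204000) = 0.04999 mm
δ_CD = 17800·349/(1684·114000) = 0.03237 mm
δ = Σδ_i = 0.1043 mm.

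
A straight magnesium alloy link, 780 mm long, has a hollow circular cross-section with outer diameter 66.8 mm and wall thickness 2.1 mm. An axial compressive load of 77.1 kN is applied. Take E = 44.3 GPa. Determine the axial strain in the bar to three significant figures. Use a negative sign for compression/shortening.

-0.00408

A = 426.8 mm².
σ = N/A = -180.6 MPa; ε = σ/E = -180.6/44300 = -4.077e-03.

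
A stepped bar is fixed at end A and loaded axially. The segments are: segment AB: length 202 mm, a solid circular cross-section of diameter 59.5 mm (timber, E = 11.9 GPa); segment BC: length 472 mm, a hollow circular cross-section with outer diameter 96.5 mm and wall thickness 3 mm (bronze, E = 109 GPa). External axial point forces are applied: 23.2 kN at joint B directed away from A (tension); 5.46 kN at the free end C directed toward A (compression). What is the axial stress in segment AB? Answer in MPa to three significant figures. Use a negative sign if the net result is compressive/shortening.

Internal axial forces (sectioning from the free end, tension +): N_BC = -5.46 kN, N_AB = 17.74 kN.
A_AB = 2781 mm².
σ_AB = N_AB/A_AB = 17740/2781 = 6.38 MPa.

6.38 MPa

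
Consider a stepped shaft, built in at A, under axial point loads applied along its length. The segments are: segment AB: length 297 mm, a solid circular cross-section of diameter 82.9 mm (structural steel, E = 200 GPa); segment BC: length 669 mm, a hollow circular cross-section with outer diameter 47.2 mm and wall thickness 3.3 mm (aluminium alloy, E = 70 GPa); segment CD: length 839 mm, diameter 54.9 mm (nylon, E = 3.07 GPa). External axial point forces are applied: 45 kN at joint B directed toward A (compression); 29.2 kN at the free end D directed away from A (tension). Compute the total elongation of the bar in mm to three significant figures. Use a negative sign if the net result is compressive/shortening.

3.98 mm

Internal axial forces (sectioning from the free end, tension +): N_CD = 29.2 kN, N_BC = 29.2 kN, N_AB = -15.8 kN.
A_AB = 5398 mm².
A_BC = 455.1 mm².
A_CD = 2367 mm².
δ_AB = -15800·297/(5398·200000) = -0.004347 mm
δ_BC = 29200·669/(455.1·70000) = 0.6132 mm
δ_CD = 29200·839/(2367·3070) = 3.371 mm
δ = Σδ_i = 3.98 mm.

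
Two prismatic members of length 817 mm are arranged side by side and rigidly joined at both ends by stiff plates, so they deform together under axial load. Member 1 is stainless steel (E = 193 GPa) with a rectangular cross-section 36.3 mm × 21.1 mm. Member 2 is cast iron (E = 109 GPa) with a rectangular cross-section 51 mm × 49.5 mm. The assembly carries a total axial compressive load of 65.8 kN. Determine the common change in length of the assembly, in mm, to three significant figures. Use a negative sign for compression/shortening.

-0.127 mm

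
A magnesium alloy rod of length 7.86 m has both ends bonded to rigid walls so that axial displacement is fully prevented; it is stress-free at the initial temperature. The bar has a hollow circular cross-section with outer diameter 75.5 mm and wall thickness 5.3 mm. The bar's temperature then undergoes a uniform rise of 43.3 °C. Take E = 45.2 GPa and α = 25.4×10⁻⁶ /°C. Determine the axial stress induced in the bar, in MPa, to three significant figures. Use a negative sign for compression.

Free thermal expansion αLΔT = 25.4e-6 · 7860 · 43.3 = 8.645 mm.
The walls impose strain ε = −(8.645)/7860 = -1.0998e-03; σ = Eε = 45200 · -1.0998e-03 = -49.71 MPa.

-49.7 MPa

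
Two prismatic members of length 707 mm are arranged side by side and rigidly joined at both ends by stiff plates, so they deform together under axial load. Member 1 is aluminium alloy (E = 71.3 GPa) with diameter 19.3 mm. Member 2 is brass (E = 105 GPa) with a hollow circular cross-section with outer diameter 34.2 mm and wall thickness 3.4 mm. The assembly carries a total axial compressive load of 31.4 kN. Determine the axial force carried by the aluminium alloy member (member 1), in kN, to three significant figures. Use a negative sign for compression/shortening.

A_1 = 292.6 mm².
A_2 = 329 mm².
Equal strain + equilibrium ⇒ each member carries load in proportion to AE: A₁E₁ = 20860000 N, A₂E₂ = 34540000 N, ΣAE = 55400000 N.
F₁ = P·A₁E₁/ΣAE = -31400·20860000/55400000 = -11820 N.

-11.8 kN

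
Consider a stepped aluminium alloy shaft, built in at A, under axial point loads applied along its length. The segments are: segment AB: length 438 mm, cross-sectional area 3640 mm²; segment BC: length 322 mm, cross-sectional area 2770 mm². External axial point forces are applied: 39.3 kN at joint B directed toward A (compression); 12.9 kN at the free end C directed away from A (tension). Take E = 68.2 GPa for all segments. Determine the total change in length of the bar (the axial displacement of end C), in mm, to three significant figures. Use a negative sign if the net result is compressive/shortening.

Internal axial forces (sectioning from the free end, tension +): N_BC = 12.9 kN, N_AB = -26.4 kN.
δ_AB = -26400·438/(3640·68200) = -0.04658 mm
δ_BC = 12900·322/(2770·68200) = 0.02199 mm
δ = Σδ_i = -0.02459 mm.

-0.0246 mm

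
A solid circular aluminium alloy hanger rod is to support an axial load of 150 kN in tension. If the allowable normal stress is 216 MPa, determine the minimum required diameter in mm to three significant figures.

Required area A ≥ P/σ_allow = 150000/216 = 694.4 mm².
For a solid circular section, d ≥ √(4A/π) = 29.74 mm.

29.7 mm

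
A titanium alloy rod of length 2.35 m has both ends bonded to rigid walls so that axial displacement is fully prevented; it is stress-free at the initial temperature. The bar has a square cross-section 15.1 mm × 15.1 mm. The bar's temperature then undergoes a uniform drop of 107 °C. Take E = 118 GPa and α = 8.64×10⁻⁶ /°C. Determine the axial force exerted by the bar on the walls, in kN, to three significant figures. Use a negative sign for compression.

24.9 kN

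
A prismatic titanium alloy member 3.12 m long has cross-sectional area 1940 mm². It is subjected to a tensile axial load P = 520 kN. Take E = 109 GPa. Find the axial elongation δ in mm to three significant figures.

δ_mech = NL/(AE) = 520000·3120/(1940·109000) = 7.672 mm.

7.67 mm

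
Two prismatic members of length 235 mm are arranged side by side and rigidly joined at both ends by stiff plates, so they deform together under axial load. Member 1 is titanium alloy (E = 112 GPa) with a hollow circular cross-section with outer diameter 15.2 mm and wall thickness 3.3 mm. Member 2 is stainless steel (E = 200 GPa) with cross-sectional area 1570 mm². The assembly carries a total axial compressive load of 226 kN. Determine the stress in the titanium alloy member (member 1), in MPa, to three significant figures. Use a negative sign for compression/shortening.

-77.2 MPa

A_1 = 123.4 mm².
Equal strain + equilibrium ⇒ each member carries load in proportion to AE: A₁E₁ = 13820000 N, A₂E₂ = 314000000 N, ΣAE = 327800000 N.
σ₁ = P·E₁/ΣAE = -226000·112000/327800000 = -77.21 MPa.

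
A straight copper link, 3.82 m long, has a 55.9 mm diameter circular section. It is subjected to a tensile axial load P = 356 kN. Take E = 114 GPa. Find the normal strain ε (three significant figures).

A = 2454 mm².
σ = N/A = 145.1 MPa; ε = σ/E = 145.1/114000 = 1.272e-03.

0.00127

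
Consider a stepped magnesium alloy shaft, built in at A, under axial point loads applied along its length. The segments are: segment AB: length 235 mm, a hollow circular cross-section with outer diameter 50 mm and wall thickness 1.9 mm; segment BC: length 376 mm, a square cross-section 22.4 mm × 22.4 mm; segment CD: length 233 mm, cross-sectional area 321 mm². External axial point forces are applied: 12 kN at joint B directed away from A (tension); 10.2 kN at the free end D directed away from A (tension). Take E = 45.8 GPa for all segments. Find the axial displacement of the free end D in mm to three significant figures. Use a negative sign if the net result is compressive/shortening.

Internal axial forces (sectioning from the free end, tension +): N_CD = 10.2 kN, N_BC = 10.2 kN, N_AB = 22.2 kN.
A_AB = 287.1 mm².
A_BC = 501.8 mm².
δ_AB = 22200·235/(287.1·45800) = 0.3967 mm
δ_BC = 10200·376/(501.8·45800) = 0.1669 mm
δ_CD = 10200·233/(321·45800) = 0.1617 mm
δ = Σδ_i = 0.7253 mm.

0.725 mm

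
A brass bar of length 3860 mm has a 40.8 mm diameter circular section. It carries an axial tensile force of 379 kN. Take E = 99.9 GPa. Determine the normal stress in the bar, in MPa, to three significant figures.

290 MPa

A = 1307 mm².
σ = N/A = 379000/1307 = 289.9 MPa.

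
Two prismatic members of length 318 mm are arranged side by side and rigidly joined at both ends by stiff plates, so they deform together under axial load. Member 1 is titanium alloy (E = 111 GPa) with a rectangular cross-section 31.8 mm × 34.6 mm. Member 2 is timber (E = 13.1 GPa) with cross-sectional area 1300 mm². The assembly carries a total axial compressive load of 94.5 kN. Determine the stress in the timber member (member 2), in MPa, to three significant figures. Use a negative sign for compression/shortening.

A_1 = 1100 mm².
Equal strain + equilibrium ⇒ each member carries load in proportion to AE: A₁E₁ = 122100000 N, A₂E₂ = 17030000 N, ΣAE = 139200000 N.
σ₂ = P·E₂/ΣAE = -94500·13100/139200000 = -8.896 MPa.

-8.90 MPa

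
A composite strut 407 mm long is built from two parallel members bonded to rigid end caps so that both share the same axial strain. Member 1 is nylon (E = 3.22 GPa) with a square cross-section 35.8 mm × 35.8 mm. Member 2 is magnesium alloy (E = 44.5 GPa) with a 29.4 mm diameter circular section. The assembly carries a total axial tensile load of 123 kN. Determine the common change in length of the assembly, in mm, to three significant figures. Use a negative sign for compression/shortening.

A_1 = 1282 mm².
A_2 = 678.9 mm².
Equal strain + equilibrium ⇒ each member carries load in proportion to AE: A₁E₁ = 4127000 N, A₂E₂ = 30210000 N, ΣAE = 34340000 N.
δ = PL/ΣAE = 123000·407/34340000 = 1.458 mm.

1.46 mm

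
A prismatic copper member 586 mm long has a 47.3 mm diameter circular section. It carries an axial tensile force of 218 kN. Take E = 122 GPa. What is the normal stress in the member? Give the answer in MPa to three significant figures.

124 MPa

A = 1757 mm².
σ = N/A = 218000/1757 = 124.1 MPa.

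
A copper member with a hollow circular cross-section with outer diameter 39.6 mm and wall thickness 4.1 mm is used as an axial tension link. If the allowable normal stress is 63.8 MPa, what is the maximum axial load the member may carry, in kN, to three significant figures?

29.2 kN

A = 457.3 mm².
P_max = σ_allow · A = 63.8 · 457.3 = 29170 N = 29.17 kN.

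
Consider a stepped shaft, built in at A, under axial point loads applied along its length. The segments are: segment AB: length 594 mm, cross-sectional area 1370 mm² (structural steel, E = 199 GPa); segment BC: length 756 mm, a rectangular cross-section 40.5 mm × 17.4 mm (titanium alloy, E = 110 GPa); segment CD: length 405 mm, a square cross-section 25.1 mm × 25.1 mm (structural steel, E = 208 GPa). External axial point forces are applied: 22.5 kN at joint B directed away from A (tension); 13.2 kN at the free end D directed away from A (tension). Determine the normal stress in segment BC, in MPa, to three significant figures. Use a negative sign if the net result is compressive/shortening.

Internal axial forces (sectioning from the free end, tension +): N_CD = 13.2 kN, N_BC = 13.2 kN, N_AB = 35.7 kN.
A_BC = 704.7 mm².
σ_BC = N_BC/A_BC = 13200/704.7 = 18.73 MPa.

18.7 MPa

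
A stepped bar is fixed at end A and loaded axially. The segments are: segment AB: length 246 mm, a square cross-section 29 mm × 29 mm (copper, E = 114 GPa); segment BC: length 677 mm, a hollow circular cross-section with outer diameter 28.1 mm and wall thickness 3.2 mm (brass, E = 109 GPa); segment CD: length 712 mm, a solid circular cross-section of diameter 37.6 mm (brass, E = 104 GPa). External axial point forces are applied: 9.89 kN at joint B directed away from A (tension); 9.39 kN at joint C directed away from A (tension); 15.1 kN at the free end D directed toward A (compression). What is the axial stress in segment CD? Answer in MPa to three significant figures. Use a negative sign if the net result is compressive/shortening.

-13.6 MPa

Internal axial forces (sectioning from the free end, tension +): N_CD = -15.1 kN, N_BC = -5.71 kN, N_AB = 4.18 kN.
A_CD = 1110 mm².
σ_CD = N_CD/A_CD = -15100/1110 = -13.6 MPa.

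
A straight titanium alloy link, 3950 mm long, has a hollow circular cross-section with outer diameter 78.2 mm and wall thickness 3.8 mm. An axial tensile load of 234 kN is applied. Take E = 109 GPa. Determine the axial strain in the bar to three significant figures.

A = 888.2 mm².
σ = N/A = 263.5 MPa; ε = σ/E = 263.5/109000 = 2.417e-03.

0.00242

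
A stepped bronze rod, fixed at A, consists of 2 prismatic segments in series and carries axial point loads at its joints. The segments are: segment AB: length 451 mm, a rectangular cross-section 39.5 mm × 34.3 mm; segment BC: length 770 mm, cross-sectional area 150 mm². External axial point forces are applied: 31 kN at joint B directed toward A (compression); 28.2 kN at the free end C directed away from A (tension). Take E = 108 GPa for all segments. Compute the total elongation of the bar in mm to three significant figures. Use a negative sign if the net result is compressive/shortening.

Internal axial forces (sectioning from the free end, tension +): N_BC = 28.2 kN, N_AB = -2.8 kN.
A_AB = 1355 mm².
δ_AB = -2800·451/(1355·108000) = -0.00863 mm
δ_BC = 28200·770/(150·108000) = 1.34 mm
δ = Σδ_i = 1.332 mm.

1.33 mm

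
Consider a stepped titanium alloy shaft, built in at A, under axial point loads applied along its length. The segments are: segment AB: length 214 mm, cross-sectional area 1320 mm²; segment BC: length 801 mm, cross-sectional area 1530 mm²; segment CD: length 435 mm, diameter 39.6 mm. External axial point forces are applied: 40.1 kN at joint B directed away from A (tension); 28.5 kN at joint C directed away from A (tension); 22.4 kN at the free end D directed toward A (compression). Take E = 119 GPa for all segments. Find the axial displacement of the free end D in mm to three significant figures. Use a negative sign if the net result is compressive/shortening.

0.0233 mm

Internal axial forces (sectioning from the free end, tension +): N_CD = -22.4 kN, N_BC = 6.1 kN, N_AB = 46.2 kN.
A_CD = 1232 mm².
δ_AB = 46200·214/(1320·119000) = 0.06294 mm
δ_BC = 6100·801/(1530·119000) = 0.02684 mm
δ_CD = -22400·435/(1232·119000) = -0.06648 mm
δ = Σδ_i = 0.02329 mm.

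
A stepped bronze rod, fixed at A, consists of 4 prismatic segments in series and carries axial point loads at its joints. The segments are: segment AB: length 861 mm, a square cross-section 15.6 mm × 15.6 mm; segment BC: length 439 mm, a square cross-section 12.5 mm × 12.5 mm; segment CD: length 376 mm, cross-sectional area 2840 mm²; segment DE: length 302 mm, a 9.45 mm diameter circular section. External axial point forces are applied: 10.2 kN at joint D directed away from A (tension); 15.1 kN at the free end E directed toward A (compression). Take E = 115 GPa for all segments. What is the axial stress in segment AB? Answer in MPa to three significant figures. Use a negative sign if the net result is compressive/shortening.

-20.1 MPa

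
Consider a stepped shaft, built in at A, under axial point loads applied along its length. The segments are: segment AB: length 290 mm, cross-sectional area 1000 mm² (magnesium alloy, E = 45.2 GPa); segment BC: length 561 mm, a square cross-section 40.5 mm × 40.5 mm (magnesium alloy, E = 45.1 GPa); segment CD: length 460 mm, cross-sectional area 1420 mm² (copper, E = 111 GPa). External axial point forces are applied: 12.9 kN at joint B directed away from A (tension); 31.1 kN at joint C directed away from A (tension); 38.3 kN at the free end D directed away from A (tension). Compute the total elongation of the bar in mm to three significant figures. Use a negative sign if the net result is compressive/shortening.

Internal axial forces (sectioning from the free end, tension +): N_CD = 38.3 kN, N_BC = 69.4 kN, N_AB = 82.3 kN.
A_BC = 1640 mm².
δ_AB = 82300·290/(1000·45200) = 0.528 mm
δ_BC = 69400·561/(1640·45100) = 0.5263 mm
δ_CD = 38300·460/(1420·111000) = 0.1118 mm
δ = Σδ_i = 1.166 mm.

1.17 mm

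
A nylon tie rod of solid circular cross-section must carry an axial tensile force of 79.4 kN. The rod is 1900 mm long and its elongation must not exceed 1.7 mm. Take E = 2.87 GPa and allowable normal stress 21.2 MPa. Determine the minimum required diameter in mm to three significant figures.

198 mm

Required area A ≥ P/σ_allow = 79400/21.2 = 3745 mm².
For a solid circular section, d ≥ √(4A/π) = 69.06 mm.
Elongation limit: A ≥ PL/(Eδ_allow) = 79400·1900/(2870·1.7) = 30920 mm² ⇒ d ≥ 198.4 mm.
The elongation limit governs.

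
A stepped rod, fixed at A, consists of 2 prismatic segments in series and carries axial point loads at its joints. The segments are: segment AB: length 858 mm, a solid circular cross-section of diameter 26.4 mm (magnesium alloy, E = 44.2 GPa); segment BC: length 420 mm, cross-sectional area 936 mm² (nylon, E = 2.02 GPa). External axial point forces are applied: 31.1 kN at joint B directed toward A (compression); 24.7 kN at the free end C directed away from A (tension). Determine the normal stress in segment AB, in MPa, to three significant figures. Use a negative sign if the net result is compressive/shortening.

-11.7 MPa

Internal axial forces (sectioning from the free end, tension +): N_BC = 24.7 kN, N_AB = -6.4 kN.
A_AB = 547.4 mm².
σ_AB = N_AB/A_AB = -6400/547.4 = -11.69 MPa.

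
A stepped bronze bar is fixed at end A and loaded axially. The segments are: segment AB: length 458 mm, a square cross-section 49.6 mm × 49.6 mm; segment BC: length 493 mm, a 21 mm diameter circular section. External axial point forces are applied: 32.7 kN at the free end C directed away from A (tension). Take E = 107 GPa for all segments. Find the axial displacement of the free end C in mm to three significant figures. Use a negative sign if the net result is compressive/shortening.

Internal axial forces (sectioning from the free end, tension +): N_BC = 32.7 kN, N_AB = 32.7 kN.
A_AB = 2460 mm².
A_BC = 346.4 mm².
δ_AB = 32700·458/(2460·107000) = 0.05689 mm
δ_BC = 32700·493/(346.4·107000) = 0.435 mm
δ = Σδ_i = 0.4919 mm.

0.492 mm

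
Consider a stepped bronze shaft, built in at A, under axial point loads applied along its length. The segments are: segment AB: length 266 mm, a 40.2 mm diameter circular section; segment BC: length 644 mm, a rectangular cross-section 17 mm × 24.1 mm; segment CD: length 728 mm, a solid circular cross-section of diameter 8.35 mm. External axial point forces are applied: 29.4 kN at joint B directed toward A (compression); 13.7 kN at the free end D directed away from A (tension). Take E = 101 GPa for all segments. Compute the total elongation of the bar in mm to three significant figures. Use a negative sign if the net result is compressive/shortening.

Internal axial forces (sectioning from the free end, tension +): N_CD = 13.7 kN, N_BC = 13.7 kN, N_AB = -15.7 kN.
A_AB = 1269 mm².
A_BC = 409.7 mm².
A_CD = 54.76 mm².
δ_AB = -15700·266/(1269·101000) = -0.03258 mm
δ_BC = 13700·644/(409.7·101000) = 0.2132 mm
δ_CD = 13700·728/(54.76·101000) = 1.803 mm
δ = Σδ_i = 1.984 mm.

1.98 mm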